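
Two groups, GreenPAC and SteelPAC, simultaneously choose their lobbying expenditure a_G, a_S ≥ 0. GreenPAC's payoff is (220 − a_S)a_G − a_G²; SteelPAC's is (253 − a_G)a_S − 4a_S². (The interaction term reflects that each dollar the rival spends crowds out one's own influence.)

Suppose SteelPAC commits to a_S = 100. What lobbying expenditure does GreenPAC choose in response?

60

Expanding GreenPAC's payoff: 220a_G − a_Sa_G − a_G².
∂π/∂a_G = 220 − a_S − 2a_G = 0, so a_G = 110 − 0.5a_S.
At a_S = 100: a_G = 110 − 0.5·100 = 60.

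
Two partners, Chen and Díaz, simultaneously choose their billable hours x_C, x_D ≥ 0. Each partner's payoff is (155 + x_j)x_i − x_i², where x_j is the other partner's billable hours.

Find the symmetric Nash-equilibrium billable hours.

155

Chen's payoff is (155 + x_D)x_C − x_C².
∂π/∂x_C = 155 + x_D − 2x_C = 0, so x_C = 77.5 + 0.5x_D.
Setting x_C = x_D in the reaction function: x_C = 77.5 + 0.5x_C, so x_C = 77.5 / 0.5 = 155.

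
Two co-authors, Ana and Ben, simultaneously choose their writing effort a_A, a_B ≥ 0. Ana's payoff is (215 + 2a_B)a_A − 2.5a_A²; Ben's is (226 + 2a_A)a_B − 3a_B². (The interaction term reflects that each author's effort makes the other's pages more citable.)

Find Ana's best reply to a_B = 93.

Expanding Ana's payoff: 215a_A + 2a_Ba_A − 2.5a_A².
∂π/∂a_A = 215 + 2a_B − 5a_A = 0, so a_A = 43 + 0.4a_B.
At a_B = 93: a_A = 43 + 0.4·93 = 80.2.

80.2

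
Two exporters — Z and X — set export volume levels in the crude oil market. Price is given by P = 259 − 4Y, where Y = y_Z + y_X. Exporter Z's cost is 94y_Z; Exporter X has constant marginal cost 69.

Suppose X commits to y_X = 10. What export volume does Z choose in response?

15.625

Exporter Z's profit: π = y_Z(259 − 4(y_Z + y_X)) − 94y_Z.
∂π/∂y_Z = 165 − 8y_Z − 4y_X = 0, so y_Z = 20.625 − 0.5y_X.
At y_X = 10: y_Z = 20.625 − 0.5·10 = 15.625.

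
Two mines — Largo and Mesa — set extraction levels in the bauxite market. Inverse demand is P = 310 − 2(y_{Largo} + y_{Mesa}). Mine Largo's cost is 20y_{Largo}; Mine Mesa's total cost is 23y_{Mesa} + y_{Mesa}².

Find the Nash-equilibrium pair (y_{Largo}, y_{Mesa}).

58.3, 28.4

Mine Largo's profit: π = y_{Largo}(310 − 2(y_{Largo} + y_{Mesa})) − 20y_{Largo}.
∂π/∂y_{Largo} = 290 − 4y_{Largo} − 2y_{Mesa} = 0, so y_{Largo} = 72.5 − 0.5y_{Mesa}.
For Mesa: ∂π/∂y_{Mesa} = 287 − 6y_{Mesa} − 2y_{Largo} = 0 ⇒ y_{Mesa} = 287/6 − (1/3)y_{Largo}.
Solving the two reaction functions simultaneously: (1 − (−0.5)(−1/3))y_{Largo} = 72.5 − 0.5·(287/6), so (5/6)y_{Largo} = 583/12 and y_{Largo} = 58.3.
Then y_{Mesa} = 287/6 − (1/3)·58.3 = 28.4.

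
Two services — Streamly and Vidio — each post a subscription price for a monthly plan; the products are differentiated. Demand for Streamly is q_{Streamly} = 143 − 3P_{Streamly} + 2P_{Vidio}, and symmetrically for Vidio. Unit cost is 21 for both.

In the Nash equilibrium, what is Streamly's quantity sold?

91.5

Streamly's profit: π = (P_{Streamly} − 21)(143 − 3P_{Streamly} + 2P_{Vidio}).
∂π/∂P_{Streamly} = 206 − 6P_{Streamly} + 2P_{Vidio} = 0 ⇒ P_{Streamly} = 103/3 + (1/3)P_{Vidio}.
Setting P_{Streamly} = P_{Vidio} in the reaction function: P_{Streamly} = 103/3 + (1/3)P_{Streamly}, so P_{Streamly} = (103/3) / (2/3) = 51.5.
q_{Streamly} = 143 − 3·51.5 + 2·51.5 = 91.5.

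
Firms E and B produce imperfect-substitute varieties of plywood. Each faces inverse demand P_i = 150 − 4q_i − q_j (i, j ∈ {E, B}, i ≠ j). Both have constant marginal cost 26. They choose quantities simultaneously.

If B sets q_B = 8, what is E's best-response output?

Firm E's profit: π = q_E(150 − 4q_E − q_B) − 26q_E.
∂π/∂q_E = 124 − 8q_E − q_B = 0 ⇒ q_E = 15.5 − 0.125q_B.
At q_B = 8: q_E = 15.5 − 0.125·8 = 14.5.

14.5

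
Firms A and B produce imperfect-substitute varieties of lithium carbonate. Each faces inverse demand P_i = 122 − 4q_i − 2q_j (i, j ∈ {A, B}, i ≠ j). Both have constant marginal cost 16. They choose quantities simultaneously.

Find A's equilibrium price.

58.4

Firm A's profit: π = q_A(122 − 4q_A − 2q_B) − 16q_A.
∂π/∂q_A = 106 − 8q_A − 2q_B = 0 ⇒ q_A = 13.25 − 0.25q_B.
By symmetry q_B = q_A; substituting into the reaction function, 1.25q_A = 13.25 and q_A = 10.6.
P_A = 122 − 4·10.6 − 2·10.6 = 58.4.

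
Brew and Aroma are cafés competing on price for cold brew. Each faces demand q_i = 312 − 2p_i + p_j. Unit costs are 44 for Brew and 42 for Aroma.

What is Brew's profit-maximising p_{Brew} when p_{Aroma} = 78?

Brew's profit: π = (p_{Brew} − 44)(312 − 2p_{Brew} + p_{Aroma}).
∂π/∂p_{Brew} = 400 − 4p_{Brew} + p_{Aroma} = 0 ⇒ p_{Brew} = 100 + 0.25p_{Aroma}.
At p_{Aroma} = 78: p_{Brew} = 100 + 0.25·78 = 119.5.

119.5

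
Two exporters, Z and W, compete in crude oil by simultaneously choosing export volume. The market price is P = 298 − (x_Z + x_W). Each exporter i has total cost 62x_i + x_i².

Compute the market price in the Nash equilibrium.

203.6

Exporter Z's profit: π = x_Z(298 − (x_Z + x_W)) − 62x_Z − x_Z².
∂π/∂x_Z = 236 − 4x_Z − x_W = 0, so x_Z = 59 − 0.25x_W.
By symmetry x_W = x_Z; substituting into the reaction function, 1.25x_Z = 59 and x_Z = 47.2.
Equilibrium price: P = 298 − 94.4 = 203.6.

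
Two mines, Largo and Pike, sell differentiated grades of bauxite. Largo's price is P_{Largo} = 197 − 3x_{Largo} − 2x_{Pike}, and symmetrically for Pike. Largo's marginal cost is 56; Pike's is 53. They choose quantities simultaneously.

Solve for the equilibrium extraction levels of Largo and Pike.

Mine Largo's profit: π = x_{Largo}(197 − 3x_{Largo} − 2x_{Pike}) − 56x_{Largo}.
∂π/∂x_{Largo} = 141 − 6x_{Largo} − 2x_{Pike} = 0 ⇒ x_{Largo} = 23.5 − (1/3)x_{Pike}.
Similarly x_{Pike} = 24 − (1/3)x_{Largo}.
Solving the two reaction functions simultaneously: (1 − (−1/3)(−1/3))x_{Largo} = 23.5 − (1/3)·24, so (8/9)x_{Largo} = 15.5 and x_{Largo} = 17.4375.
Then x_{Pike} = 24 − (1/3)·17.4375 = 18.1875.

17.4375, 18.1875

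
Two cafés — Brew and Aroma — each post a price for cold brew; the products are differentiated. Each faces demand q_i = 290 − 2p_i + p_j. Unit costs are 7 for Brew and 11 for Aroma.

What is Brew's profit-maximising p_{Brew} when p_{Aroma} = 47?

87.75

Brew's profit: π = (p_{Brew} − 7)(290 − 2p_{Brew} + p_{Aroma}).
∂π/∂p_{Brew} = 304 − 4p_{Brew} + p_{Aroma} = 0 ⇒ p_{Brew} = 76 + 0.25p_{Aroma}.
At p_{Aroma} = 47: p_{Brew} = 76 + 0.25·47 = 87.75.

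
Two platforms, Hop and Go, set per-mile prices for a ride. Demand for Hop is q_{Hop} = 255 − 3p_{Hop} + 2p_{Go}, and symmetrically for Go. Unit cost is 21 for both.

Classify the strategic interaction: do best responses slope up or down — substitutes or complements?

strategic complements

Hop's profit: π = (p_{Hop} − 21)(255 − 3p_{Hop} + 2p_{Go}).
∂π/∂p_{Hop} = 318 − 6p_{Hop} + 2p_{Go} = 0 ⇒ p_{Hop} = 53 + (1/3)p_{Go}.
The best-response slope dp_{Hop}/dp_{Go} = 1/3 > 0: the reaction function is upward-sloping, so the choices are strategic complements.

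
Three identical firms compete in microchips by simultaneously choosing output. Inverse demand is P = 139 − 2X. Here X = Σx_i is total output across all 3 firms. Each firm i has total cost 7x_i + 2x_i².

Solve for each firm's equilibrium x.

11

A representative firm's profit is π_i = x_i(139 − 2X) − 7x_i − 2x_i², with X = x_i + Σ_{j≠i} x_j.
First-order condition: 132 − 8x_i − 2Σ_{j≠i} x_j = 0.
In a symmetric equilibrium every firm chooses the same x, so Σ_{j≠i} x_j = 2x. The condition becomes 132 − 12x = 0, giving x = 132/12 = 11.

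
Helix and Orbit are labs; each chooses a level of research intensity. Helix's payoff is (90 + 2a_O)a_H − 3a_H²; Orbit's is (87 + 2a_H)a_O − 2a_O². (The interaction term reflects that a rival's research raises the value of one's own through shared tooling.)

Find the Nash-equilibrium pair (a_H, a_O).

Expanding Helix's payoff: 90a_H + 2a_Oa_H − 3a_H².
∂π/∂a_H = 90 + 2a_O − 6a_H = 0, so a_H = 15 + (1/3)a_O.
Likewise for Orbit: a_O = 21.75 + 0.5a_H.
Substituting the second reaction function into the first: a_H = 15 + (1/3)(21.75 + 0.5a_H), which gives (5/6)a_H = 22.25 ⇒ a_H = 26.7.
Then a_O = 21.75 + 0.5·26.7 = 35.1.

26.7, 35.1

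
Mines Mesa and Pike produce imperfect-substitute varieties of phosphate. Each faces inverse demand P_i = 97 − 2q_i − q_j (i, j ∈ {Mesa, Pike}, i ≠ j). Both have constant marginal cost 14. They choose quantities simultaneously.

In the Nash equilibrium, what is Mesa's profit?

Mine Mesa's profit: π = q_{Mesa}(97 − 2q_{Mesa} − q_{Pike}) − 14q_{Mesa}.
∂π/∂q_{Mesa} = 83 − 4q_{Mesa} − q_{Pike} = 0 ⇒ q_{Mesa} = 20.75 − 0.25q_{Pike}.
The game is symmetric, so in equilibrium q_{Pike} = q_{Mesa}: the reaction function gives 1.25q_{Mesa} = 20.75, hence q_{Mesa} = 16.6.
P_{Mesa} = 97 − 2·16.6 − 16.6 = 47.2.
Profit = (47.2 − 14)·16.6 = 551.12.

551.12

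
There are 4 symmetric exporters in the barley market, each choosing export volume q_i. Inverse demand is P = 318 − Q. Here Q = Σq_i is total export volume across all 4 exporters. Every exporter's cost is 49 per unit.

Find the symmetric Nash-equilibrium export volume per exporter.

53.8

A representative exporter's profit is π_i = q_i(318 − Q) − 49q_i, with Q = q_i + Σ_{j≠i} q_j.
First-order condition: 269 − 2q_i − Σ_{j≠i} q_j = 0.
In a symmetric equilibrium every exporter chooses the same q, so Σ_{j≠i} q_j = 3q. The condition becomes 269 − 5q = 0, giving q = 269/5 = 53.8.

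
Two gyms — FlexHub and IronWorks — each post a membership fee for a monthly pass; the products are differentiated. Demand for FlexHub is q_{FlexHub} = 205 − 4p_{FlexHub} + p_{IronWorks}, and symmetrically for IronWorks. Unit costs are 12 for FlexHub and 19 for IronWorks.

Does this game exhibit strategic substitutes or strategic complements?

strategic complements

FlexHub's profit: π = (p_{FlexHub} − 12)(205 − 4p_{FlexHub} + p_{IronWorks}).
∂π/∂p_{FlexHub} = 253 − 8p_{FlexHub} + p_{IronWorks} = 0 ⇒ p_{FlexHub} = 31.625 + 0.125p_{IronWorks}.
The best-response slope dp_{FlexHub}/dp_{IronWorks} = 0.125 > 0: the reaction function is upward-sloping, so the choices are strategic complements.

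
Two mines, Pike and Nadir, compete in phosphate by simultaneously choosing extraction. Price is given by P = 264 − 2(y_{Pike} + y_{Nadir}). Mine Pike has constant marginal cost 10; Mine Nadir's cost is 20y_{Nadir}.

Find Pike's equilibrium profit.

3872

Mine Pike's profit: π = y_{Pike}(264 − 2(y_{Pike} + y_{Nadir})) − 10y_{Pike}.
∂π/∂y_{Pike} = 254 − 4y_{Pike} − 2y_{Nadir} = 0, so y_{Pike} = 63.5 − 0.5y_{Nadir}.
By the same steps for Nadir: y_{Nadir} = 61 − 0.5y_{Pike}.
Plugging y_{Nadir} into Pike's best response: y_{Pike} = 63.5 − 0.5(61 − 0.5y_{Pike}) ⇒ 0.75y_{Pike} = 33, so y_{Pike} = 44.
Then y_{Nadir} = 61 − 0.5·44 = 39.
Price P = 264 − 2·83 = 98.
Pike's profit: (98 − 10)·44 = 3872.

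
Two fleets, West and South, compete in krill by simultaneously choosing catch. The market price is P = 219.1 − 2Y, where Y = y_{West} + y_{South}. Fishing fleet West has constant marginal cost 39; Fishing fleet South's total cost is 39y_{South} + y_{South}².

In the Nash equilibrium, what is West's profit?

Fishing fleet West's profit: π = y_{West}(219.1 − 2(y_{West} + y_{South})) − 39y_{West}.
∂π/∂y_{West} = 180.1 − 4y_{West} − 2y_{South} = 0, so y_{West} = 45.025 − 0.5y_{South}.
For South: ∂π/∂y_{South} = 180.1 − 6y_{South} − 2y_{West} = 0 ⇒ y_{South} = 1801/60 − (1/3)y_{West}.
Substituting the second reaction function into the first: y_{West} = 45.025 − 0.5(1801/60 − (1/3)y_{West}), which gives (5/6)y_{West} = 1801/60 ⇒ y_{West} = 36.02.
Then y_{South} = 1801/60 − (1/3)·36.02 = 18.01.
Price P = 219.1 − 2·54.03 = 111.04.
West's profit: (111.04 − 39)·36.02 = 2594.8808.

2594.8808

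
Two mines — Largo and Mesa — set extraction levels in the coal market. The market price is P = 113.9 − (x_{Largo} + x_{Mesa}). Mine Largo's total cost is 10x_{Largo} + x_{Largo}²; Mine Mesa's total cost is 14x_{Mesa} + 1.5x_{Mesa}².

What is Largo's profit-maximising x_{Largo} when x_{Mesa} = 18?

Mine Largo's profit: π = x_{Largo}(113.9 − (x_{Largo} + x_{Mesa})) − 10x_{Largo} − x_{Largo}².
∂π/∂x_{Largo} = 103.9 − 4x_{Largo} − x_{Mesa} = 0, so x_{Largo} = 25.975 − 0.25x_{Mesa}.
At x_{Mesa} = 18: x_{Largo} = 25.975 − 0.25·18 = 21.475.

21.475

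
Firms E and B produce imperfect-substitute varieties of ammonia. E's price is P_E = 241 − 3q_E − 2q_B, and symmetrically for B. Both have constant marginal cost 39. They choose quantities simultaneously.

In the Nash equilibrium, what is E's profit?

1912.6875

Firm E's profit: π = q_E(241 − 3q_E − 2q_B) − 39q_E.
∂π/∂q_E = 202 − 6q_E − 2q_B = 0 ⇒ q_E = 101/3 − (1/3)q_B.
The game is symmetric, so in equilibrium q_B = q_E: the reaction function gives (4/3)q_E = 101/3, hence q_E = 25.25.
P_E = 241 − 3·25.25 − 2·25.25 = 114.75.
Profit = (114.75 − 39)·25.25 = 1912.6875.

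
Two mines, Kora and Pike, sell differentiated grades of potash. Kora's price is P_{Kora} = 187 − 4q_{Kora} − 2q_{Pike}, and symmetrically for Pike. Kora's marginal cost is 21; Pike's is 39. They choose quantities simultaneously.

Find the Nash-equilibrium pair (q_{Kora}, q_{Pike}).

17.2, 14.2

Mine Kora's profit: π = q_{Kora}(187 − 4q_{Kora} − 2q_{Pike}) − 21q_{Kora}.
∂π/∂q_{Kora} = 166 − 8q_{Kora} − 2q_{Pike} = 0 ⇒ q_{Kora} = 20.75 − 0.25q_{Pike}.
Similarly q_{Pike} = 18.5 − 0.25q_{Kora}.
Plugging q_{Pike} into Kora's best response: q_{Kora} = 20.75 − 0.25(18.5 − 0.25q_{Kora}) ⇒ 0.9375q_{Kora} = 16.125, so q_{Kora} = 17.2.
Then q_{Pike} = 18.5 − 0.25·17.2 = 14.2.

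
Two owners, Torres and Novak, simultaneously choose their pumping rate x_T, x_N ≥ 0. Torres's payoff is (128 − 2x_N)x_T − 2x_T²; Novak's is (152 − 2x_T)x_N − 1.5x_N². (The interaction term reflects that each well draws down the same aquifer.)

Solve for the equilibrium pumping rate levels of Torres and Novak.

10, 44

Expanding Torres's payoff: 128x_T − 2x_Nx_T − 2x_T².
∂π/∂x_T = 128 − 2x_N − 4x_T = 0, so x_T = 32 − 0.5x_N.
Likewise for Novak: x_N = 152/3 − (2/3)x_T.
Plugging x_N into Torres's best response: x_T = 32 − 0.5(152/3 − (2/3)x_T) ⇒ (2/3)x_T = 20/3, so x_T = 10.
Then x_N = 152/3 − (2/3)·10 = 44.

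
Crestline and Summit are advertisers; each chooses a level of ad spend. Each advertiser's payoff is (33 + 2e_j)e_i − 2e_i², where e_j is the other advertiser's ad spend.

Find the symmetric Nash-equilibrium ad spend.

16.5

Crestline's payoff is (33 + 2e_S)e_C − 2e_C².
∂π/∂e_C = 33 + 2e_S − 4e_C = 0, so e_C = 8.25 + 0.5e_S.
The game is symmetric, so in equilibrium e_S = e_C: the reaction function gives 0.5e_C = 8.25, hence e_C = 16.5.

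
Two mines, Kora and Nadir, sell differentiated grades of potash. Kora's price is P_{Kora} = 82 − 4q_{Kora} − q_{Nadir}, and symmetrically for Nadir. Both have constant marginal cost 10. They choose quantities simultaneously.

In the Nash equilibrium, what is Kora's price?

Mine Kora's profit: π = q_{Kora}(82 − 4q_{Kora} − q_{Nadir}) − 10q_{Kora}.
∂π/∂q_{Kora} = 72 − 8q_{Kora} − q_{Nadir} = 0 ⇒ q_{Kora} = 9 − 0.125q_{Nadir}.
The game is symmetric, so in equilibrium q_{Nadir} = q_{Kora}: the reaction function gives 1.125q_{Kora} = 9, hence q_{Kora} = 8.
P_{Kora} = 82 − 4·8 − 8 = 42.

42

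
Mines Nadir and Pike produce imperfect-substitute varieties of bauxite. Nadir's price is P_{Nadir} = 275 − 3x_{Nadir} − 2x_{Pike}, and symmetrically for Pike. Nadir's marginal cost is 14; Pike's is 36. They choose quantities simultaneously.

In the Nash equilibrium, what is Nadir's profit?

3468

Mine Nadir's profit: π = x_{Nadir}(275 − 3x_{Nadir} − 2x_{Pike}) − 14x_{Nadir}.
∂π/∂x_{Nadir} = 261 − 6x_{Nadir} − 2x_{Pike} = 0 ⇒ x_{Nadir} = 43.5 − (1/3)x_{Pike}.
Similarly x_{Pike} = 239/6 − (1/3)x_{Nadir}.
Solving the two reaction functions simultaneously: (1 − (−1/3)(−1/3))x_{Nadir} = 43.5 − (1/3)·(239/6), so (8/9)x_{Nadir} = 272/9 and x_{Nadir} = 34.
Then x_{Pike} = 239/6 − (1/3)·34 = 28.5.
P_{Nadir} = 275 − 3·34 − 2·28.5 = 116.
Profit = (116 − 14)·34 = 3468.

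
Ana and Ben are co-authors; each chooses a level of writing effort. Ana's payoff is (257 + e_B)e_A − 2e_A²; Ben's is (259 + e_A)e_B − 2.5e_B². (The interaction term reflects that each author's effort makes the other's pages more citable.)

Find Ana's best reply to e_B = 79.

84

Expanding Ana's payoff: 257e_A + e_Be_A − 2e_A².
∂π/∂e_A = 257 + e_B − 4e_A = 0, so e_A = 64.25 + 0.25e_B.
At e_B = 79: e_A = 64.25 + 0.25·79 = 84.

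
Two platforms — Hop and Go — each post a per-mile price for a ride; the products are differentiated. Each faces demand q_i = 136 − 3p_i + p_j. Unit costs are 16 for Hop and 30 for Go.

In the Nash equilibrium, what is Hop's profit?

Hop's profit: π = (p_{Hop} − 16)(136 − 3p_{Hop} + p_{Go}).
∂π/∂p_{Hop} = 184 − 6p_{Hop} + p_{Go} = 0 ⇒ p_{Hop} = 92/3 + (1/6)p_{Go}.
Similarly p_{Go} = 113/3 + (1/6)p_{Hop}.
Substituting the second reaction function into the first: p_{Hop} = 92/3 + (1/6)(113/3 + (1/6)p_{Hop}), which gives (35/36)p_{Hop} = 665/18 ⇒ p_{Hop} = 38.
Then p_{Go} = 113/3 + (1/6)·38 = 44.
q_{Hop} = 136 − 3·38 + 44 = 66.
Profit = (38 − 16)·66 = 1452.

1452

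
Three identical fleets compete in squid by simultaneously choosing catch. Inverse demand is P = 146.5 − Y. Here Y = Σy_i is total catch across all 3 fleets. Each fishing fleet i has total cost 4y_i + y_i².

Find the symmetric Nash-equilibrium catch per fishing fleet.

A representative fishing fleet's profit is π_i = y_i(146.5 − Y) − 4y_i − y_i², with Y = y_i + Σ_{j≠i} y_j.
First-order condition: 142.5 − 4y_i − Σ_{j≠i} y_j = 0.
With identical fishing fleets, set every y_j = y: then 142.5 − 4y − 2y = 0, i.e. y = 142.5/6 = 23.75.

23.75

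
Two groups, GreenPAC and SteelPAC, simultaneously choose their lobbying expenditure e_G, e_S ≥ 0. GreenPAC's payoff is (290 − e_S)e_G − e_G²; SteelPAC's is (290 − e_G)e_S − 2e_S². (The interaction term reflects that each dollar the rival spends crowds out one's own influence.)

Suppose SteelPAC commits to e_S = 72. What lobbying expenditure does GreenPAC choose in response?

Expanding GreenPAC's payoff: 290e_G − e_Se_G − e_G².
∂π/∂e_G = 290 − e_S − 2e_G = 0, so e_G = 145 − 0.5e_S.
At e_S = 72: e_G = 145 − 0.5·72 = 109.

109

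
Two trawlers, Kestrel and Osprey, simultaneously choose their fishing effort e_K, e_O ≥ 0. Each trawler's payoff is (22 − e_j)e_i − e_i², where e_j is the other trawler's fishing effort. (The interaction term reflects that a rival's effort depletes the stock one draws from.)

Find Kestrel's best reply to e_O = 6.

8

Kestrel's payoff is (22 − e_O)e_K − e_K².
∂π/∂e_K = 22 − e_O − 2e_K = 0, so e_K = 11 − 0.5e_O.
At e_O = 6: e_K = 11 − 0.5·6 = 8.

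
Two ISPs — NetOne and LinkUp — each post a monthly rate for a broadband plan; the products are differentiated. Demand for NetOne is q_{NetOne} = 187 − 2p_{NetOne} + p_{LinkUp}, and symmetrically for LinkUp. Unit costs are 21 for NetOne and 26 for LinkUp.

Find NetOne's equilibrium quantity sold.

NetOne's profit: π = (p_{NetOne} − 21)(187 − 2p_{NetOne} + p_{LinkUp}).
∂π/∂p_{NetOne} = 229 − 4p_{NetOne} + p_{LinkUp} = 0 ⇒ p_{NetOne} = 57.25 + 0.25p_{LinkUp}.
Similarly p_{LinkUp} = 59.75 + 0.25p_{NetOne}.
Plugging p_{LinkUp} into NetOne's best response: p_{NetOne} = 57.25 + 0.25(59.75 + 0.25p_{NetOne}) ⇒ 0.9375p_{NetOne} = 72.1875, so p_{NetOne} = 77.
Then p_{LinkUp} = 59.75 + 0.25·77 = 79.
q_{NetOne} = 187 − 2·77 + 79 = 112.

112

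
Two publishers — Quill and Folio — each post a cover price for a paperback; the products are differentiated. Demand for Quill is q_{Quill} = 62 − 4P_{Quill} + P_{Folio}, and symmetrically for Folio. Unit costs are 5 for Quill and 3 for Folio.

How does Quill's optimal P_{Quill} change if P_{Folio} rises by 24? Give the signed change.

Quill's profit: π = (P_{Quill} − 5)(62 − 4P_{Quill} + P_{Folio}).
∂π/∂P_{Quill} = 82 − 8P_{Quill} + P_{Folio} = 0 ⇒ P_{Quill} = 10.25 + 0.125P_{Folio}.
The reaction-function slope is 0.125, so a 24-unit rise in P_{Folio} moves P_{Quill} by 0.125 × 24 = 3. Quill's best response rises — the actions are strategic complements.

3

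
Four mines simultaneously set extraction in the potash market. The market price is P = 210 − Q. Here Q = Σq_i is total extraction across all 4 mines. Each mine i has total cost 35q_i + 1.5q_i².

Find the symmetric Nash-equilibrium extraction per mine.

A representative mine's profit is π_i = q_i(210 − Q) − 35q_i − 1.5q_i², with Q = q_i + Σ_{j≠i} q_j.
First-order condition: 175 − 5q_i − Σ_{j≠i} q_j = 0.
In a symmetric equilibrium every mine chooses the same q, so Σ_{j≠i} q_j = 3q. The condition becomes 175 − 8q = 0, giving q = 175/8 = 21.875.

21.875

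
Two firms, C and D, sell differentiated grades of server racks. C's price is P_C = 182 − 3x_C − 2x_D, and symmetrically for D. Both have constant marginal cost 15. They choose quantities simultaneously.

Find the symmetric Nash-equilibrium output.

Firm C's profit: π = x_C(182 − 3x_C − 2x_D) − 15x_C.
∂π/∂x_C = 167 − 6x_C − 2x_D = 0 ⇒ x_C = 167/6 − (1/3)x_D.
By symmetry x_D = x_C; substituting into the reaction function, (4/3)x_C = 167/6 and x_C = 20.875.

20.875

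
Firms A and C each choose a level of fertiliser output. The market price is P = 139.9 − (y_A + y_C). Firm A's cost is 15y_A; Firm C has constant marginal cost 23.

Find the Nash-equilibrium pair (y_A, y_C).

Firm A's profit: π = y_A(139.9 − (y_A + y_C)) − 15y_A.
∂π/∂y_A = 124.9 − 2y_A − y_C = 0, so y_A = 62.45 − 0.5y_C.
By the same steps for C: y_C = 58.45 − 0.5y_A.
Substituting the second reaction function into the first: y_A = 62.45 − 0.5(58.45 − 0.5y_A), which gives 0.75y_A = 33.225 ⇒ y_A = 44.3.
Then y_C = 58.45 − 0.5·44.3 = 36.3.

44.3, 36.3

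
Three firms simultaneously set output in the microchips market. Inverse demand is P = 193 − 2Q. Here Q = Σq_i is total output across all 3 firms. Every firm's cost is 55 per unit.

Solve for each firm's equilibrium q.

17.25

A representative firm's profit is π_i = q_i(193 − 2Q) − 55q_i, with Q = q_i + Σ_{j≠i} q_j.
First-order condition: 138 − 4q_i − 2Σ_{j≠i} q_j = 0.
With identical firms, set every q_j = q: then 138 − 4q − 4q = 0, i.e. q = 138/8 = 17.25.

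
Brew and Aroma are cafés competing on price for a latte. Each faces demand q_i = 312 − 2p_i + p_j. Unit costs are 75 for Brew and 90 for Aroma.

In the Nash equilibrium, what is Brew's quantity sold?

Brew's profit: π = (p_{Brew} − 75)(312 − 2p_{Brew} + p_{Aroma}).
∂π/∂p_{Brew} = 462 − 4p_{Brew} + p_{Aroma} = 0 ⇒ p_{Brew} = 115.5 + 0.25p_{Aroma}.
Similarly p_{Aroma} = 123 + 0.25p_{Brew}.
Substituting the second reaction function into the first: p_{Brew} = 115.5 + 0.25(123 + 0.25p_{Brew}), which gives 0.9375p_{Brew} = 146.25 ⇒ p_{Brew} = 156.
Then p_{Aroma} = 123 + 0.25·156 = 162.
q_{Brew} = 312 − 2·156 + 162 = 162.

162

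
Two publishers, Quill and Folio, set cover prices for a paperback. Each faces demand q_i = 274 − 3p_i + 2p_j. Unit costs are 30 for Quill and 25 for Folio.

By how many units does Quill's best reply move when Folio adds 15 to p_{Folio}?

Quill's profit: π = (p_{Quill} − 30)(274 − 3p_{Quill} + 2p_{Folio}).
∂π/∂p_{Quill} = 364 − 6p_{Quill} + 2p_{Folio} = 0 ⇒ p_{Quill} = 182/3 + (1/3)p_{Folio}.
The reaction-function slope is 1/3, so a 15-unit rise in p_{Folio} moves p_{Quill} by 1/3 × 15 = 5. Quill's best response rises — the actions are strategic complements.

5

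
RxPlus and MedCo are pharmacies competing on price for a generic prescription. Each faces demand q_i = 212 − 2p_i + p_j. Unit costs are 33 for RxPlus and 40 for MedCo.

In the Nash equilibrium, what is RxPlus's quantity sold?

121.2

RxPlus's profit: π = (p_{RxPlus} − 33)(212 − 2p_{RxPlus} + p_{MedCo}).
∂π/∂p_{RxPlus} = 278 − 4p_{RxPlus} + p_{MedCo} = 0 ⇒ p_{RxPlus} = 69.5 + 0.25p_{MedCo}.
Similarly p_{MedCo} = 73 + 0.25p_{RxPlus}.
Solving the two reaction functions simultaneously: (1 − (0.25)(0.25))p_{RxPlus} = 69.5 + 0.25·73, so 0.9375p_{RxPlus} = 87.75 and p_{RxPlus} = 93.6.
Then p_{MedCo} = 73 + 0.25·93.6 = 96.4.
q_{RxPlus} = 212 − 2·93.6 + 96.4 = 121.2.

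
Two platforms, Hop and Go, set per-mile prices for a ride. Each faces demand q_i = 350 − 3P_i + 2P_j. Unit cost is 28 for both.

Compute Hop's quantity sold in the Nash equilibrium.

241.5

Hop's profit: π = (P_{Hop} − 28)(350 − 3P_{Hop} + 2P_{Go}).
∂π/∂P_{Hop} = 434 − 6P_{Hop} + 2P_{Go} = 0 ⇒ P_{Hop} = 217/3 + (1/3)P_{Go}.
Setting P_{Hop} = P_{Go} in the reaction function: P_{Hop} = 217/3 + (1/3)P_{Hop}, so P_{Hop} = (217/3) / (2/3) = 108.5.
q_{Hop} = 350 − 3·108.5 + 2·108.5 = 241.5.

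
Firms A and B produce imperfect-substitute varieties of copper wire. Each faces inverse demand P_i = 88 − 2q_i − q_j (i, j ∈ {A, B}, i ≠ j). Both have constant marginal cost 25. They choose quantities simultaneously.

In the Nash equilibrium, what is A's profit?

317.52

Firm A's profit: π = q_A(88 − 2q_A − q_B) − 25q_A.
∂π/∂q_A = 63 − 4q_A − q_B = 0 ⇒ q_A = 15.75 − 0.25q_B.
Setting q_A = q_B in the reaction function: q_A = 15.75 − 0.25q_A, so q_A = 15.75 / 1.25 = 12.6.
P_A = 88 − 2·12.6 − 12.6 = 50.2.
Profit = (50.2 − 25)·12.6 = 317.52.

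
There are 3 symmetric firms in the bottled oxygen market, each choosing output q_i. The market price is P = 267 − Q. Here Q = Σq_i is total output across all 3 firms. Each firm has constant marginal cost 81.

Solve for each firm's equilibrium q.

A representative firm's profit is π_i = q_i(267 − Q) − 81q_i, with Q = q_i + Σ_{j≠i} q_j.
First-order condition: 186 − 2q_i − Σ_{j≠i} q_j = 0.
Imposing symmetry (q_j = q for all j) turns Σ_{j≠i} q_j into 2q, so 186 = 4q and q = 46.5.

46.5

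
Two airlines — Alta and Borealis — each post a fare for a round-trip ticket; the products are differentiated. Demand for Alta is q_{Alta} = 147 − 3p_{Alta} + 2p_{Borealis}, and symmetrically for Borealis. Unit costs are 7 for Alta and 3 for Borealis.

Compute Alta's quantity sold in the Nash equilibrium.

Alta's profit: π = (p_{Alta} − 7)(147 − 3p_{Alta} + 2p_{Borealis}).
∂π/∂p_{Alta} = 168 − 6p_{Alta} + 2p_{Borealis} = 0 ⇒ p_{Alta} = 28 + (1/3)p_{Borealis}.
Similarly p_{Borealis} = 26 + (1/3)p_{Alta}.
Plugging p_{Borealis} into Alta's best response: p_{Alta} = 28 + (1/3)(26 + (1/3)p_{Alta}) ⇒ (8/9)p_{Alta} = 110/3, so p_{Alta} = 41.25.
Then p_{Borealis} = 26 + (1/3)·41.25 = 39.75.
q_{Alta} = 147 − 3·41.25 + 2·39.75 = 102.75.

102.75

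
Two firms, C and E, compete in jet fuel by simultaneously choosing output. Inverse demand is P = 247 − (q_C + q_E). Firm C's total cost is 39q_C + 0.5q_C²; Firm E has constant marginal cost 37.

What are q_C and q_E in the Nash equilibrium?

41.2, 84.4

Firm C's profit: π = q_C(247 − (q_C + q_E)) − 39q_C − 0.5q_C².
∂π/∂q_C = 208 − 3q_C − q_E = 0, so q_C = 208/3 − (1/3)q_E.
For E: ∂π/∂q_E = 210 − 2q_E − q_C = 0 ⇒ q_E = 105 − 0.5q_C.
Solving the two reaction functions simultaneously: (1 − (−1/3)(−0.5))q_C = 208/3 − (1/3)·105, so (5/6)q_C = 103/3 and q_C = 41.2.
Then q_E = 105 − 0.5·41.2 = 84.4.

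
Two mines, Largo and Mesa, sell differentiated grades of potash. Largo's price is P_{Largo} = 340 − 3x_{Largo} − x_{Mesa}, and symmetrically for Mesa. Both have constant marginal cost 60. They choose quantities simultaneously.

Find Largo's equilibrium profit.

Mine Largo's profit: π = x_{Largo}(340 − 3x_{Largo} − x_{Mesa}) − 60x_{Largo}.
∂π/∂x_{Largo} = 280 − 6x_{Largo} − x_{Mesa} = 0 ⇒ x_{Largo} = 140/3 − (1/6)x_{Mesa}.
By symmetry x_{Mesa} = x_{Largo}; substituting into the reaction function, (7/6)x_{Largo} = 140/3 and x_{Largo} = 40.
P_{Largo} = 340 − 3·40 − 40 = 180.
Profit = (180 − 60)·40 = 4800.

4800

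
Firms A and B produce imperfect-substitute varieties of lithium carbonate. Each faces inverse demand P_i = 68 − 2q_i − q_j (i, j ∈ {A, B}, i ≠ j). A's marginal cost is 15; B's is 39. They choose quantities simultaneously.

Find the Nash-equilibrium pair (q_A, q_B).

Firm A's profit: π = q_A(68 − 2q_A − q_B) − 15q_A.
∂π/∂q_A = 53 − 4q_A − q_B = 0 ⇒ q_A = 13.25 − 0.25q_B.
Similarly q_B = 7.25 − 0.25q_A.
Substituting the second reaction function into the first: q_A = 13.25 − 0.25(7.25 − 0.25q_A), which gives 0.9375q_A = 11.4375 ⇒ q_A = 12.2.
Then q_B = 7.25 − 0.25·12.2 = 4.2.

12.2, 4.2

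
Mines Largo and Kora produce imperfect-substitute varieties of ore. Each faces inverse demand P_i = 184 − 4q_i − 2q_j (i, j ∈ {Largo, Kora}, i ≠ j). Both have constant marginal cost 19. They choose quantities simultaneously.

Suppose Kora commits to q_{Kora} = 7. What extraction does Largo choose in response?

18.875

Mine Largo's profit: π = q_{Largo}(184 − 4q_{Largo} − 2q_{Kora}) − 19q_{Largo}.
∂π/∂q_{Largo} = 165 − 8q_{Largo} − 2q_{Kora} = 0 ⇒ q_{Largo} = 20.625 − 0.25q_{Kora}.
At q_{Kora} = 7: q_{Largo} = 20.625 − 0.25·7 = 18.875.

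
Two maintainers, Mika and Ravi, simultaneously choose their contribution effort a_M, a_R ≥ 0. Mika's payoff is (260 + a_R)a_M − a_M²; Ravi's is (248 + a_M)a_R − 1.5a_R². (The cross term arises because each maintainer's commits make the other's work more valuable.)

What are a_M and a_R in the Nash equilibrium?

Expanding Mika's payoff: 260a_M + a_Ra_M − a_M².
∂π/∂a_M = 260 + a_R − 2a_M = 0, so a_M = 130 + 0.5a_R.
Likewise for Ravi: a_R = 248/3 + (1/3)a_M.
Solving the two reaction functions simultaneously: (1 − (0.5)(1/3))a_M = 130 + 0.5·(248/3), so (5/6)a_M = 514/3 and a_M = 205.6.
Then a_R = 248/3 + (1/3)·205.6 = 151.2.

205.6, 151.2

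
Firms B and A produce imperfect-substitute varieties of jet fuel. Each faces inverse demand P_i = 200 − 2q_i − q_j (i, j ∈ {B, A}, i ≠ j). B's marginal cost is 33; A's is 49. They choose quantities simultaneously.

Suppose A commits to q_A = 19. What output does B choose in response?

Firm B's profit: π = q_B(200 − 2q_B − q_A) − 33q_B.
∂π/∂q_B = 167 − 4q_B − q_A = 0 ⇒ q_B = 41.75 − 0.25q_A.
At q_A = 19: q_B = 41.75 − 0.25·19 = 37.

37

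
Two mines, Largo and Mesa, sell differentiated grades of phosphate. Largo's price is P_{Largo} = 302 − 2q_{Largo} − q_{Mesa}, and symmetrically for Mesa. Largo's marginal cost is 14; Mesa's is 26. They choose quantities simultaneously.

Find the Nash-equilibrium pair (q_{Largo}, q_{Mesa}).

Mine Largo's profit: π = q_{Largo}(302 − 2q_{Largo} − q_{Mesa}) − 14q_{Largo}.
∂π/∂q_{Largo} = 288 − 4q_{Largo} − q_{Mesa} = 0 ⇒ q_{Largo} = 72 − 0.25q_{Mesa}.
Similarly q_{Mesa} = 69 − 0.25q_{Largo}.
Solving the two reaction functions simultaneously: (1 − (−0.25)(−0.25))q_{Largo} = 72 − 0.25·69, so 0.9375q_{Largo} = 54.75 and q_{Largo} = 58.4.
Then q_{Mesa} = 69 − 0.25·58.4 = 54.4.

58.4, 54.4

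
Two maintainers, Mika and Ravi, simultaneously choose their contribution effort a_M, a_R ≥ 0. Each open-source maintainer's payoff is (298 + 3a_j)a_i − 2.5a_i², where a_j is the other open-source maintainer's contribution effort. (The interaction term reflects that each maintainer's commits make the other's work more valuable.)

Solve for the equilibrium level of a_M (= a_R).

149

Mika's payoff is (298 + 3a_R)a_M − 2.5a_M².
∂π/∂a_M = 298 + 3a_R − 5a_M = 0, so a_M = 59.6 + 0.6a_R.
The game is symmetric, so in equilibrium a_R = a_M: the reaction function gives 0.4a_M = 59.6, hence a_M = 149.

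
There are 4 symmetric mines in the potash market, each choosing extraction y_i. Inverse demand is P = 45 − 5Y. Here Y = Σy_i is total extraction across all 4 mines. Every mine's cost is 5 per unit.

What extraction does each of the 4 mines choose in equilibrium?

1.6

A representative mine's profit is π_i = y_i(45 − 5Y) − 5y_i, with Y = y_i + Σ_{j≠i} y_j.
First-order condition: 40 − 10y_i − 5Σ_{j≠i} y_j = 0.
Imposing symmetry (y_j = y for all j) turns Σ_{j≠i} y_j into 3y, so 40 = 25y and y = 1.6.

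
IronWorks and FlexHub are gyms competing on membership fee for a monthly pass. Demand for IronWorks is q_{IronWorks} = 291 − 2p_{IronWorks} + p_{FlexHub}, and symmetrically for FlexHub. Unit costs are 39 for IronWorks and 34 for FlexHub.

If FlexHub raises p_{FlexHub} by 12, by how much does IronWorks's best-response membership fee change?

IronWorks's profit: π = (p_{IronWorks} − 39)(291 − 2p_{IronWorks} + p_{FlexHub}).
∂π/∂p_{IronWorks} = 369 − 4p_{IronWorks} + p_{FlexHub} = 0 ⇒ p_{IronWorks} = 92.25 + 0.25p_{FlexHub}.
The reaction-function slope is 0.25, so a 12-unit rise in p_{FlexHub} moves p_{IronWorks} by 0.25 × 12 = 3. IronWorks's best response rises — the actions are strategic complements.

3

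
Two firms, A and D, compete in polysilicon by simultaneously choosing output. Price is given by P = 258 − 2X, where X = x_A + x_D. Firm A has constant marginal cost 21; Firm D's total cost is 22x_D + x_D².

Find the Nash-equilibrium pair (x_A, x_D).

Firm A's profit: π = x_A(258 − 2(x_A + x_D)) − 21x_A.
∂π/∂x_A = 237 − 4x_A − 2x_D = 0, so x_A = 59.25 − 0.5x_D.
For D: ∂π/∂x_D = 236 − 6x_D − 2x_A = 0 ⇒ x_D = 118/3 − (1/3)x_A.
Substituting the second reaction function into the first: x_A = 59.25 − 0.5(118/3 − (1/3)x_A), which gives (5/6)x_A = 475/12 ⇒ x_A = 47.5.
Then x_D = 118/3 − (1/3)·47.5 = 23.5.

47.5, 23.5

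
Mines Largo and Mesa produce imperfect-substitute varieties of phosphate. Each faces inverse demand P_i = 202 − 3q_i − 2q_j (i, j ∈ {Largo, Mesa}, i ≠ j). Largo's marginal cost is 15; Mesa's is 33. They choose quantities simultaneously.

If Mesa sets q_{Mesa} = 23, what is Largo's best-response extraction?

Mine Largo's profit: π = q_{Largo}(202 − 3q_{Largo} − 2q_{Mesa}) − 15q_{Largo}.
∂π/∂q_{Largo} = 187 − 6q_{Largo} − 2q_{Mesa} = 0 ⇒ q_{Largo} = 187/6 − (1/3)q_{Mesa}.
At q_{Mesa} = 23: q_{Largo} = 187/6 − (1/3)·23 = 23.5.

23.5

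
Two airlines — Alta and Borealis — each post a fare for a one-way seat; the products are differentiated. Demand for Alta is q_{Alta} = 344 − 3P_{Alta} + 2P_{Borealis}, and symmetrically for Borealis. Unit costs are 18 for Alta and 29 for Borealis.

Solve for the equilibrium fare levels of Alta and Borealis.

Alta's profit: π = (P_{Alta} − 18)(344 − 3P_{Alta} + 2P_{Borealis}).
∂π/∂P_{Alta} = 398 − 6P_{Alta} + 2P_{Borealis} = 0 ⇒ P_{Alta} = 199/3 + (1/3)P_{Borealis}.
Similarly P_{Borealis} = 431/6 + (1/3)P_{Alta}.
Solving the two reaction functions simultaneously: (1 − (1/3)(1/3))P_{Alta} = 199/3 + (1/3)·(431/6), so (8/9)P_{Alta} = 1625/18 and P_{Alta} = 101.5625.
Then P_{Borealis} = 431/6 + (1/3)·101.5625 = 105.6875.

101.5625, 105.6875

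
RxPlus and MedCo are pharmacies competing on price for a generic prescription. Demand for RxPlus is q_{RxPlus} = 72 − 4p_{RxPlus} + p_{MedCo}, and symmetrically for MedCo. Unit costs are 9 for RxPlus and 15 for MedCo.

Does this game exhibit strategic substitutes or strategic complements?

RxPlus's profit: π = (p_{RxPlus} − 9)(72 − 4p_{RxPlus} + p_{MedCo}).
∂π/∂p_{RxPlus} = 108 − 8p_{RxPlus} + p_{MedCo} = 0 ⇒ p_{RxPlus} = 13.5 + 0.125p_{MedCo}.
The best-response slope dp_{RxPlus}/dp_{MedCo} = 0.125 > 0: the reaction function is upward-sloping, so the choices are strategic complements.

strategic complements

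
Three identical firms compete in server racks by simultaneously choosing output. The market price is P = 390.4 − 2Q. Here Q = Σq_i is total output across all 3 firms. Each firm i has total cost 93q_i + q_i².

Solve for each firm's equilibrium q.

A representative firm's profit is π_i = q_i(390.4 − 2Q) − 93q_i − q_i², with Q = q_i + Σ_{j≠i} q_j.
First-order condition: 297.4 − 6q_i − 2Σ_{j≠i} q_j = 0.
In a symmetric equilibrium every firm chooses the same q, so Σ_{j≠i} q_j = 2q. The condition becomes 297.4 − 10q = 0, giving q = 297.4/10 = 29.74.

29.74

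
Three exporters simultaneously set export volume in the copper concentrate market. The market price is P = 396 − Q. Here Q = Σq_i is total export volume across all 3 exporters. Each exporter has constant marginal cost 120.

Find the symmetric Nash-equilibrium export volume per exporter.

A representative exporter's profit is π_i = q_i(396 − Q) − 120q_i, with Q = q_i + Σ_{j≠i} q_j.
First-order condition: 276 − 2q_i − Σ_{j≠i} q_j = 0.
In a symmetric equilibrium every exporter chooses the same q, so Σ_{j≠i} q_j = 2q. The condition becomes 276 − 4q = 0, giving q = 276/4 = 69.

69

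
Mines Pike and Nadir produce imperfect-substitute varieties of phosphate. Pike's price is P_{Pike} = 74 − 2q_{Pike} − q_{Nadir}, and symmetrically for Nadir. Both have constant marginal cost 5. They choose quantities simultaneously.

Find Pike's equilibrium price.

32.6

Mine Pike's profit: π = q_{Pike}(74 − 2q_{Pike} − q_{Nadir}) − 5q_{Pike}.
∂π/∂q_{Pike} = 69 − 4q_{Pike} − q_{Nadir} = 0 ⇒ q_{Pike} = 17.25 − 0.25q_{Nadir}.
The game is symmetric, so in equilibrium q_{Nadir} = q_{Pike}: the reaction function gives 1.25q_{Pike} = 17.25, hence q_{Pike} = 13.8.
P_{Pike} = 74 − 2·13.8 − 13.8 = 32.6.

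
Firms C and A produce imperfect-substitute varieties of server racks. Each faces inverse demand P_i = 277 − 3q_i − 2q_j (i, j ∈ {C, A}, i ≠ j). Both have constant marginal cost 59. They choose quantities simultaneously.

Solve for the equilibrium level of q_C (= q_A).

Firm C's profit: π = q_C(277 − 3q_C − 2q_A) − 59q_C.
∂π/∂q_C = 218 − 6q_C − 2q_A = 0 ⇒ q_C = 109/3 − (1/3)q_A.
By symmetry q_A = q_C; substituting into the reaction function, (4/3)q_C = 109/3 and q_C = 27.25.

27.25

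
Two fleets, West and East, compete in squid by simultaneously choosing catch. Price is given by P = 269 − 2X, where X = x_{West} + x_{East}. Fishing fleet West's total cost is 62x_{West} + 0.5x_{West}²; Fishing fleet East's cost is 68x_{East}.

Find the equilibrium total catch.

Fishing fleet West's profit: π = x_{West}(269 − 2(x_{West} + x_{East})) − 62x_{West} − 0.5x_{West}².
∂π/∂x_{West} = 207 − 5x_{West} − 2x_{East} = 0, so x_{West} = 41.4 − 0.4x_{East}.
For East: ∂π/∂x_{East} = 201 − 4x_{East} − 2x_{West} = 0 ⇒ x_{East} = 50.25 − 0.5x_{West}.
Solving the two reaction functions simultaneously: (1 − (−0.4)(−0.5))x_{West} = 41.4 − 0.4·50.25, so 0.8x_{West} = 21.3 and x_{West} = 26.625.
Then x_{East} = 50.25 − 0.5·26.625 = 36.9375.
Total catch: 26.625 + 36.9375 = 63.5625.

63.5625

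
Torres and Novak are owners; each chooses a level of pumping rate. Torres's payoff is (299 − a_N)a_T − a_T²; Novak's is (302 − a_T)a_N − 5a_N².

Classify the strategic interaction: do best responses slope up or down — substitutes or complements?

strategic substitutes

Expanding Torres's payoff: 299a_T − a_Na_T − a_T².
∂π/∂a_T = 299 − a_N − 2a_T = 0, so a_T = 149.5 − 0.5a_N.
The best-response slope da_T/da_N = −0.5 < 0: the reaction function is downward-sloping, so the choices are strategic substitutes.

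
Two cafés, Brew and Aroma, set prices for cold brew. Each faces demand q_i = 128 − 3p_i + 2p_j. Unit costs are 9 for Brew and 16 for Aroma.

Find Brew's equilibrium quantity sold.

Brew's profit: π = (p_{Brew} − 9)(128 − 3p_{Brew} + 2p_{Aroma}).
∂π/∂p_{Brew} = 155 − 6p_{Brew} + 2p_{Aroma} = 0 ⇒ p_{Brew} = 155/6 + (1/3)p_{Aroma}.
Similarly p_{Aroma} = 88/3 + (1/3)p_{Brew}.
Substituting the second reaction function into the first: p_{Brew} = 155/6 + (1/3)(88/3 + (1/3)p_{Brew}), which gives (8/9)p_{Brew} = 641/18 ⇒ p_{Brew} = 40.0625.
Then p_{Aroma} = 88/3 + (1/3)·40.0625 = 42.6875.
q_{Brew} = 128 − 3·40.0625 + 2·42.6875 = 93.1875.

93.1875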